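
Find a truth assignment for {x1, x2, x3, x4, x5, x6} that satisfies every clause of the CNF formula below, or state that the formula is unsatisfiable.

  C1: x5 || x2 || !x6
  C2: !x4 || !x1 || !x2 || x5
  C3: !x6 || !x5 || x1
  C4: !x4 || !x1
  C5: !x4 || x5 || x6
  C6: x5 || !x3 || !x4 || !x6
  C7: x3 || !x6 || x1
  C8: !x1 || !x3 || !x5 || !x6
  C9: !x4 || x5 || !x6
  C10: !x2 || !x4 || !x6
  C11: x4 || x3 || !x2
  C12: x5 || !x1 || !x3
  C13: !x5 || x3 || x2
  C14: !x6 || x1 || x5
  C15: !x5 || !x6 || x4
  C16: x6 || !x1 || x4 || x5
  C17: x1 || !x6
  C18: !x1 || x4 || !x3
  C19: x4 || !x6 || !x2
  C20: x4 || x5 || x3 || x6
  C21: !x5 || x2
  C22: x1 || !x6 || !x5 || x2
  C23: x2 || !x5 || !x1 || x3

Try x4 = false.
Try x3 = true.
(!x1) alone gives x1 = false.
(!x6) alone gives x6 = false.
Try x5 = false.
No clause remains; x2 is free.

x1 ↦ false; x2 ↦ false; x3 ↦ true; x4 ↦ false; x5 ↦ false; x6 ↦ false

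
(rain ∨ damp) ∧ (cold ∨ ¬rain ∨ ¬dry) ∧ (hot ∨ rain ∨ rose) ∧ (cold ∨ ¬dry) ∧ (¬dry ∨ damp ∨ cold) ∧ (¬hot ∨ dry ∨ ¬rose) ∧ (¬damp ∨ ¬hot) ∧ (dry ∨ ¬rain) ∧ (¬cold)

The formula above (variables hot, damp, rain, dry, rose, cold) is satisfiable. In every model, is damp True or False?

Suppose damp = False.
From the singleton clause (rain), rain = True.
From the singleton clause (dry), dry = True.
From the singleton clause (cold), cold = True.
But (¬cold) is also a unit clause — contradiction.
So every satisfying assignment has damp = True.

True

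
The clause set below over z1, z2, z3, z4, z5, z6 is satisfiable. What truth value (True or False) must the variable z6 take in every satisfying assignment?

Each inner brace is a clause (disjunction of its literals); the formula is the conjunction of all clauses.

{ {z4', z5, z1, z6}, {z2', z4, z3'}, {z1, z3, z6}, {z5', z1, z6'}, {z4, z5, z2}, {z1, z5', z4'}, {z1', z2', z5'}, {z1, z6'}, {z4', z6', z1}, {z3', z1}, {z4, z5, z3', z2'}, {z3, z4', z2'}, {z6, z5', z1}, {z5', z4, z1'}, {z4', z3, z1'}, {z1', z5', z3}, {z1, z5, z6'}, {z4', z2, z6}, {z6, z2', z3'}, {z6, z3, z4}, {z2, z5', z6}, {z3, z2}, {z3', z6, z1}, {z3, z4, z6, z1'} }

Suppose z6 = 0.
Branch on z1: set z1 = 1.
Branch on z2: set z2 = 0.
Unit clause (z4') forces z4 = 0.
Unit clause (z5) forces z5 = 1.
Now (z5') is unsatisfied and unit — conflict.
Undo z2 and try z2 = 1.
Unit clause (z5') forces z5 = 0.
Unit clause (z3') forces z3 = 0.
Unit clause (z4') forces z4 = 0.
Now (z4) is unsatisfied and unit — conflict.
Either choice for z2 ends in contradiction.
Undo z1 and try z1 = 0.
Unit clause (z3) forces z3 = 1.
Now (z3') is unsatisfied and unit — conflict.
Either choice for z1 ends in contradiction.
So every satisfying assignment has z6 = True.

True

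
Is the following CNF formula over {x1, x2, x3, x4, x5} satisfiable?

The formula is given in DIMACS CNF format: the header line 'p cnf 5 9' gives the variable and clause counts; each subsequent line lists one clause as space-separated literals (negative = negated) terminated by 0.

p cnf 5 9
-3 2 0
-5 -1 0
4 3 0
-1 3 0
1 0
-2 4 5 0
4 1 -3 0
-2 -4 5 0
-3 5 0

No

The clause (x1) is unit, so x1 = True.
The clause (¬x5) is unit, so x5 = False.
The clause (x3) is unit, so x3 = True.
But (¬x3) is also a unit clause — contradiction.
No assignment satisfies every clause.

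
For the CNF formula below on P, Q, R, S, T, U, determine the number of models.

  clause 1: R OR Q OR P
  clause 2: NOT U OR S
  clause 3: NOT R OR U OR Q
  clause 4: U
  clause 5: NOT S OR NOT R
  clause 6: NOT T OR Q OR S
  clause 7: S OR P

6

There are 2^6 = 64 truth assignments over (P, Q, R, S, T, U).
Split on Q. With Q = true, the clauses containing Q are satisfied and NOT Q drops from the rest; 4 of the 2^5 = 32 assignments to the other variables satisfy what remains.
With Q = false, by the same count on the reduced clause set, 2 assignments work.
Total: 4 + 2 = 6.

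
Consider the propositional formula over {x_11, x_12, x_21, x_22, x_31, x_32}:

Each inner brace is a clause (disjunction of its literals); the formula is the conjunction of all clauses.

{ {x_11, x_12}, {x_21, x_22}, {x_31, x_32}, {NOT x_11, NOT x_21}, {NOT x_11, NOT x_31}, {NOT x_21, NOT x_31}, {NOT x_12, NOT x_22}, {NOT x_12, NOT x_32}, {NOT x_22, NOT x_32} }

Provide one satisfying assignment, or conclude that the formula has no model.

UNSATISFIABLE

Try x_11 = true.
Unit clause (NOT x_21) forces x_21 = false.
Unit clause (x_22) forces x_22 = true.
Unit clause (NOT x_31) forces x_31 = false.
Unit clause (x_32) forces x_32 = true.
Now (NOT x_32) is unsatisfied and unit — conflict.
So x_11 must be the other value — set x_11 = false.
Unit clause (x_12) forces x_12 = true.
Unit clause (NOT x_22) forces x_22 = false.
Unit clause (x_21) forces x_21 = true.
Unit clause (NOT x_31) forces x_31 = false.
Unit clause (x_32) forces x_32 = true.
Now (NOT x_32) is unsatisfied and unit — conflict.
Both values of x_11 lead to a conflict.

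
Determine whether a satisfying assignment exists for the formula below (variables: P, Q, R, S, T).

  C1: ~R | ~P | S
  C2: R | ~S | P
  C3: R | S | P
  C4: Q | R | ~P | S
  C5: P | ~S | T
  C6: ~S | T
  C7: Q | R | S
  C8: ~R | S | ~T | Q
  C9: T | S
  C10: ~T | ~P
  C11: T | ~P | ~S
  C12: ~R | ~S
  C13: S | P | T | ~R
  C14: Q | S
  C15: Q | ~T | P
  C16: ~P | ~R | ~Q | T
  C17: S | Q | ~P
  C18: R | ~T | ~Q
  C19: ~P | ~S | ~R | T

Satisfiable

Case S = 0:
The clause (T) is unit, so T = 1.
The clause (~P) is unit, so P = 0.
The clause (R) is unit, so R = 1.
The clause (Q) is unit, so Q = 1.
This assignment satisfies each clause.
A satisfying assignment: P=0,  Q=1,  R=1,  S=0,  T=1.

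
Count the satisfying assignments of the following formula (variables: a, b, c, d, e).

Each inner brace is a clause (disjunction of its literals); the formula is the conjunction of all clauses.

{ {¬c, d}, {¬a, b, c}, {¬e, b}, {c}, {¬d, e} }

2

There are 2^5 = 32 truth assignments over (a, b, c, d, e).
Split on b. With b = True, the clauses containing b are satisfied and ¬b drops from the rest; 2 of the 2^4 = 16 assignments to the other variables satisfy what remains.
With b = False, by the same count on the reduced clause set, 0 assignments work.
(One model: a=F, b=T, c=T, d=T, e=T.)
Total: 2 + 0 = 2.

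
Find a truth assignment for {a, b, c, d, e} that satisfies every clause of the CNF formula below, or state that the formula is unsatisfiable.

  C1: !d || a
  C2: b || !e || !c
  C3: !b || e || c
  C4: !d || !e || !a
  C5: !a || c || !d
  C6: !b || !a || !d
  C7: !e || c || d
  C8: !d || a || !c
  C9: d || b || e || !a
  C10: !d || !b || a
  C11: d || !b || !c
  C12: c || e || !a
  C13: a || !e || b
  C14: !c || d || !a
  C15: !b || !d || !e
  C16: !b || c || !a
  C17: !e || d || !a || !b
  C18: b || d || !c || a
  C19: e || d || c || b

Branch on d: set d = true.
Unit clause (a) forces a = true.
Unit clause (!e) forces e = false.
Unit clause (c) forces c = true.
Unit clause (!b) forces b = false.
All clauses are satisfied.

a: true,  b: false,  c: true,  d: true,  e: false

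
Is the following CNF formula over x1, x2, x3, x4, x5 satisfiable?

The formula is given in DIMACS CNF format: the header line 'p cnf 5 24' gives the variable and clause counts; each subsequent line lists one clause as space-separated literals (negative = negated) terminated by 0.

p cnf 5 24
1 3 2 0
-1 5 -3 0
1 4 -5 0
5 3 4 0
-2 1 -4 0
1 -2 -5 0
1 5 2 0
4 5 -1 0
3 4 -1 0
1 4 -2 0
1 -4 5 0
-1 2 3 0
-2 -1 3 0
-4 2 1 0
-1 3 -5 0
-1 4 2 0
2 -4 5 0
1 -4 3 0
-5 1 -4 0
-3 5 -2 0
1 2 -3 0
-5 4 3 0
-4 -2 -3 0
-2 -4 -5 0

Case x1 = True:
Case x5 = True:
The clause (x3) is unit, so x3 = True.
Case x4 = False:
The clause (x2) is unit, so x2 = True.
All clauses are satisfied.
A satisfying assignment: x1: True; x2: True; x3: True; x4: False; x5: True.

Yes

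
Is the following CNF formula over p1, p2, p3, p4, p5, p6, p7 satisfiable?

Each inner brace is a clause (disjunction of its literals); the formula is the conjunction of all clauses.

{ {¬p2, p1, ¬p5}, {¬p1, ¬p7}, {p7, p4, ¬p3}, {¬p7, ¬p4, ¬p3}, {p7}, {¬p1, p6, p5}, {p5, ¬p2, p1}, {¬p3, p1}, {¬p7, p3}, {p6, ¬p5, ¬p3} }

The clause (p7) is unit, so p7 = True.
The clause (¬p1) is unit, so p1 = False.
The clause (¬p3) is unit, so p3 = False.
That conflicts with the unit clause (p3).
No assignment satisfies every clause.

No, unsatisfiable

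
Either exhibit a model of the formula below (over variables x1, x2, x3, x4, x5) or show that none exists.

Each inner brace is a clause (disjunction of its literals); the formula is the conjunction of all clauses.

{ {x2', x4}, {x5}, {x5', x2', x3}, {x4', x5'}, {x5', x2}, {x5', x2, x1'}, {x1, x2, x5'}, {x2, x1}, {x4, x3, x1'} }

The clause (x5) is unit, so x5 = 1.
The clause (x4') is unit, so x4 = 0.
The clause (x2') is unit, so x2 = 0.
But (x2) is also a unit clause — contradiction.

UNSATISFIABLE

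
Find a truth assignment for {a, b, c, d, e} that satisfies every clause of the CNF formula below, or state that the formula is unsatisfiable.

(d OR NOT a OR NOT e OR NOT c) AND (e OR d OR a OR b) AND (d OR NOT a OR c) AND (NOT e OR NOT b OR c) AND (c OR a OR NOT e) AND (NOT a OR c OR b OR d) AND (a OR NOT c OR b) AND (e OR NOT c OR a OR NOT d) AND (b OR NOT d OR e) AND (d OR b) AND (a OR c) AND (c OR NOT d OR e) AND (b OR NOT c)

a: true; b: true; c: true; d: false; e: false

Branch on d: set d = false.
From the singleton clause (b), b = true.
Branch on a: set a = true.
From the singleton clause (c), c = true.
From the singleton clause (NOT e), e = false.
Every clause now holds.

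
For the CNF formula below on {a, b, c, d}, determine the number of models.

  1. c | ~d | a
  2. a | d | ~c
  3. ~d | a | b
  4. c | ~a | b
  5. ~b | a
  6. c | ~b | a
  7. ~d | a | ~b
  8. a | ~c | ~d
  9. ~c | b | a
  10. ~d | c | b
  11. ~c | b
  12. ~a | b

5

There are 2^4 = 16 truth assignments over (a, b, c, d).
Check each against the 12 clauses (columns in the order a, b, c, d):
  F F F F  ✓ satisfies all
  F F F T  ✗ fails (c | ~d | a)
  F F T F  ✗ fails (a | d | ~c)
  F F T T  ✗ fails (~d | a | b)
  F T F F  ✗ fails (~b | a)
  F T F T  ✗ fails (c | ~d | a)
  F T T F  ✗ fails (a | d | ~c)
  F T T T  ✗ fails (~b | a)
  T F F F  ✗ fails (c | ~a | b)
  T F F T  ✗ fails (c | ~a | b)
  T F T F  ✗ fails (~c | b)
  T F T T  ✗ fails (~c | b)
  T T F F  ✓ satisfies all
  T T F T  ✓ satisfies all
  T T T F  ✓ satisfies all
  T T T T  ✓ satisfies all
5 of the 16 rows are models.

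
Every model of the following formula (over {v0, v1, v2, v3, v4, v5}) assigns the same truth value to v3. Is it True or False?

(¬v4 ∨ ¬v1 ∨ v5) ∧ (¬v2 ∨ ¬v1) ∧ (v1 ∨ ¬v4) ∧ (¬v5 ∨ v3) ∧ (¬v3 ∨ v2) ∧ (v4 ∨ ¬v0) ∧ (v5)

True

Suppose v3 = False.
The clause (¬v5) is unit, so v5 = False.
That conflicts with the unit clause (v5).
So every satisfying assignment has v3 = True.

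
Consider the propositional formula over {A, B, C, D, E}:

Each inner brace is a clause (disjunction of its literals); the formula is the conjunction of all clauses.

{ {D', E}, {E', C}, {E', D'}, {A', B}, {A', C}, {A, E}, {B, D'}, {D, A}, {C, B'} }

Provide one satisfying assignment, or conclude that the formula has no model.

Branch on D: set D = 0.
From the singleton clause (A), A = 1.
From the singleton clause (B), B = 1.
From the singleton clause (C), C = 1.
All clauses hold; E can take either value.

A=1,  B=1,  C=1,  D=0,  E=1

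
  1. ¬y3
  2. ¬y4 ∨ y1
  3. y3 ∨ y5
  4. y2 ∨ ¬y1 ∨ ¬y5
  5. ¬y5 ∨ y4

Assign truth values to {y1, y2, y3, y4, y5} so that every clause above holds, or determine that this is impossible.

y1 ↦ True; y2 ↦ True; y3 ↦ False; y4 ↦ True; y5 ↦ True

From the singleton clause (¬y3), y3 = False.
From the singleton clause (y5), y5 = True.
From the singleton clause (y4), y4 = True.
From the singleton clause (y1), y1 = True.
From the singleton clause (y2), y2 = True.
Every clause now holds.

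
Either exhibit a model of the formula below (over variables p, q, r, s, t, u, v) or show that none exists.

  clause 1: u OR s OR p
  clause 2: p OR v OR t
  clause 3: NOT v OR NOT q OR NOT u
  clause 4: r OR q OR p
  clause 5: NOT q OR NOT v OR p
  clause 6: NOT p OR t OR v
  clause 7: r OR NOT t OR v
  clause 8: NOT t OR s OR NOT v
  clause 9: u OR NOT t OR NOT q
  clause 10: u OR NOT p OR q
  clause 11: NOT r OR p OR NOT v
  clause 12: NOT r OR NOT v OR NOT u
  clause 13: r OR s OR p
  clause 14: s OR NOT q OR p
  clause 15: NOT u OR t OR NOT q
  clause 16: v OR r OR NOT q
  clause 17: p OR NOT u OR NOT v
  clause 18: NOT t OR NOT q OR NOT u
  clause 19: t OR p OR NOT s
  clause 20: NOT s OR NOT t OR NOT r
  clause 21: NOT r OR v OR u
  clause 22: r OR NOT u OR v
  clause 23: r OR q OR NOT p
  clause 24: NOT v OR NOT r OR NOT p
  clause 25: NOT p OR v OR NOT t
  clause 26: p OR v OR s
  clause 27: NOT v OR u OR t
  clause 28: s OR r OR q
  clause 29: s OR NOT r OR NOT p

UNSATISFIABLE

Branch on u: set u = true.
Branch on v: set v = false.
From the singleton clause (r), r = true.
Branch on p: set p = true.
From the singleton clause (t), t = true.
Now (NOT t) is unsatisfied and unit — conflict.
Undo p and try p = false.
From the singleton clause (t), t = true.
From the singleton clause (NOT q), q = false.
From the singleton clause (NOT s), s = false.
Now (s) is unsatisfied and unit — conflict.
Both values of p lead to a conflict.
Undo v and try v = true.
From the singleton clause (NOT q), q = false.
From the singleton clause (NOT r), r = false.
From the singleton clause (p), p = true.
Now (NOT p) is unsatisfied and unit — conflict.
Both values of v lead to a conflict.
Undo u and try u = false.
Branch on s: set s = true.
Branch on t: set t = false.
From the singleton clause (p), p = true.
From the singleton clause (v), v = true.
Now (NOT v) is unsatisfied and unit — conflict.
Undo t and try t = true.
From the singleton clause (NOT q), q = false.
From the singleton clause (NOT p), p = false.
From the singleton clause (r), r = true.
Now (NOT r) is unsatisfied and unit — conflict.
Both values of t lead to a conflict.
Undo s and try s = false.
From the singleton clause (p), p = true.
From the singleton clause (q), q = true.
From the singleton clause (NOT t), t = false.
From the singleton clause (v), v = true.
Now (NOT v) is unsatisfied and unit — conflict.
Both values of s lead to a conflict.
Both values of u lead to a conflict.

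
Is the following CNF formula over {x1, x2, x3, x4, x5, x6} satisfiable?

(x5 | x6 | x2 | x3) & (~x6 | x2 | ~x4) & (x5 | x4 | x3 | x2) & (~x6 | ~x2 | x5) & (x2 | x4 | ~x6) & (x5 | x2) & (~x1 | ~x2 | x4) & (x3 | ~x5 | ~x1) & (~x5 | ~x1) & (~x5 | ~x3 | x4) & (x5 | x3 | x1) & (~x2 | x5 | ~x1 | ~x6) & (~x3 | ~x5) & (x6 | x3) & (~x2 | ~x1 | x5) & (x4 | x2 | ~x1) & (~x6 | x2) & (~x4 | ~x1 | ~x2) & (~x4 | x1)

Yes, satisfiable

Try x5 = 0.
The clause (x2) is unit, so x2 = 1.
The clause (~x6) is unit, so x6 = 0.
The clause (x3) is unit, so x3 = 1.
The clause (~x1) is unit, so x1 = 0.
The clause (~x4) is unit, so x4 = 0.
This assignment satisfies each clause.
A satisfying assignment: x1=0; x2=1; x3=1; x4=0; x5=0; x6=0.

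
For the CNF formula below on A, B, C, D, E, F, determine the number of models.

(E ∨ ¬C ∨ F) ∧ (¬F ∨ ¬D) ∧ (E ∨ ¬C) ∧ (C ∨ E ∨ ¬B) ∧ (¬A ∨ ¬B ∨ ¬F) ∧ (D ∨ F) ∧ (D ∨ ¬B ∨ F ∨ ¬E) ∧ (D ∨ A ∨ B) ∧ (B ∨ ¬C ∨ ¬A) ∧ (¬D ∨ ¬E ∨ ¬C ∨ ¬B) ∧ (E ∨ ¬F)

10

There are 2^6 = 64 truth assignments over (A, B, C, D, E, F).
Split on F. With F = True, the clauses containing F are satisfied and ¬F drops from the rest; 3 of the 2^5 = 32 assignments to the other variables satisfy what remains.
With F = False, by the same count on the reduced clause set, 7 assignments work.
Total: 3 + 7 = 10.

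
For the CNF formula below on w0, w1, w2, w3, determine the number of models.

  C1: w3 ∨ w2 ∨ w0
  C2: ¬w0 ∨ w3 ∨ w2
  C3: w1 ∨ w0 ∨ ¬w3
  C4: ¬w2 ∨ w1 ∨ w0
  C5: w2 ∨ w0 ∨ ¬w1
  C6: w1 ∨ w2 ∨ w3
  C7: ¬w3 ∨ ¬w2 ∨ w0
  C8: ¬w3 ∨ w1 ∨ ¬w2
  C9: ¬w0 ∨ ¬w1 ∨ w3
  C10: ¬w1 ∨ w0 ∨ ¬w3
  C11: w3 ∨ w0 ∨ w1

There are 2^4 = 16 truth assignments over (w0, w1, w2, w3).
Split on w2. With w2 = True, the clauses containing w2 are satisfied and ¬w2 drops from the rest; 3 of the 2^3 = 8 assignments to the other variables satisfy what remains.
With w2 = False, by the same count on the reduced clause set, 2 assignments work.
Total: 3 + 2 = 5.

5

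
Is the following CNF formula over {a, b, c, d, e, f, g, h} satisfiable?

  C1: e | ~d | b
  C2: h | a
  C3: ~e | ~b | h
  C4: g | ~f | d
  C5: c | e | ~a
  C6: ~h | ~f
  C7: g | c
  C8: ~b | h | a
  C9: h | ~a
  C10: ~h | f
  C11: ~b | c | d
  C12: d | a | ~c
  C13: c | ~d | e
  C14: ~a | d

No, unsatisfiable

Case h = 1:
The clause (~f) is unit, so f = 0.
But (f) is also a unit clause — contradiction.
Backtrack on h: now try h = 0.
The clause (a) is unit, so a = 1.
But (~a) is also a unit clause — contradiction.
Either choice for h ends in contradiction.
No assignment satisfies every clause.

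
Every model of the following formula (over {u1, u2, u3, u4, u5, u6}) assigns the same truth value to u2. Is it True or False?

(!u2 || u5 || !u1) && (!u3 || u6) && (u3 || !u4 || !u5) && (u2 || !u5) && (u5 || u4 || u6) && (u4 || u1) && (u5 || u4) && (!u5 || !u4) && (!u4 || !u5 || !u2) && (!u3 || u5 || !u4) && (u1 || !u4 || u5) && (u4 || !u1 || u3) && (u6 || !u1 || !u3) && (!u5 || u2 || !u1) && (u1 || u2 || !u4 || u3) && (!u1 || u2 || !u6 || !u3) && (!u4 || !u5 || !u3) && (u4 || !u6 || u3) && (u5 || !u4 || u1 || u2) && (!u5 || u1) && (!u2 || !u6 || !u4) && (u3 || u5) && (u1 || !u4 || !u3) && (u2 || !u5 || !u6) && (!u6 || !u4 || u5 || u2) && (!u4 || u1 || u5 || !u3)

True

Suppose u2 = false.
The clause (!u5) is unit, so u5 = false.
The clause (u4) is unit, so u4 = true.
The clause (!u3) is unit, so u3 = false.
That conflicts with the unit clause (u3).
So every satisfying assignment has u2 = True.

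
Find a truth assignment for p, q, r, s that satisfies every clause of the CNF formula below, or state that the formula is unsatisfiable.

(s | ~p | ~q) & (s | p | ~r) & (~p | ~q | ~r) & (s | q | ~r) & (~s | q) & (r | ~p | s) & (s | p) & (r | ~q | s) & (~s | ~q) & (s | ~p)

Suppose s = 0.
(p) alone gives p = 1.
But (~p) is also a unit clause — contradiction.
That branch fails; take s = 1 instead.
(q) alone gives q = 1.
But (~q) is also a unit clause — contradiction.
Either choice for s ends in contradiction.

UNSATISFIABLE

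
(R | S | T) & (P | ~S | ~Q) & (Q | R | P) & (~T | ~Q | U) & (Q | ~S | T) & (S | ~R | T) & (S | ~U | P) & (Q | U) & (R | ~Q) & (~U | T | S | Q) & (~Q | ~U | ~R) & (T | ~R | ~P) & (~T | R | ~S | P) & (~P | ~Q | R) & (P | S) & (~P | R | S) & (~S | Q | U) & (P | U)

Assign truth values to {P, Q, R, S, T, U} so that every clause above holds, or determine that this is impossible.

Case Q = 0:
Unit clause (U) forces U = 1.
Case R = 1:
Case S = 1:
Unit clause (T) forces T = 1.
Every clause is now satisfied; P is unconstrained.

P: 0; Q: 0; R: 1; S: 1; T: 1; U: 1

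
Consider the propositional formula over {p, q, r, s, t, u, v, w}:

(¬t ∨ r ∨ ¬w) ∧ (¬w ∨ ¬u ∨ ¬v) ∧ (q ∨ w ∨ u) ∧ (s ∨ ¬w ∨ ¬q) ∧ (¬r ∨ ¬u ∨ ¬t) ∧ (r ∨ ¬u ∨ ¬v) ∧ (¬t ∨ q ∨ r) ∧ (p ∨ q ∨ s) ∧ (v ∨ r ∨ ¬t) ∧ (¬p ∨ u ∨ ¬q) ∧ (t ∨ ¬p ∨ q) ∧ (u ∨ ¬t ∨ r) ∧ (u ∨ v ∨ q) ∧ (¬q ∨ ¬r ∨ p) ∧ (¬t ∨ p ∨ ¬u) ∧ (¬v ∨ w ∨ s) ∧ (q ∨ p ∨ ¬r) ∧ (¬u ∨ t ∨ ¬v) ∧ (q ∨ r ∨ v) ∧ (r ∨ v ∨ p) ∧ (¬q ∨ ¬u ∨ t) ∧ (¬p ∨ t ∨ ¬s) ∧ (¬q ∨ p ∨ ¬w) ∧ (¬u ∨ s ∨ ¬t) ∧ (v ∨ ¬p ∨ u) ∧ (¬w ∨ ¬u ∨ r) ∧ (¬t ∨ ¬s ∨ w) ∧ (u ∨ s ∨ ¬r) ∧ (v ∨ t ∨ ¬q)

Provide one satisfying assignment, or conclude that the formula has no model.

Suppose t = False.
Suppose p = False.
Suppose q = True.
The clause (¬r) is unit, so r = False.
The clause (v) is unit, so v = True.
The clause (¬u) is unit, so u = False.
The clause (¬w) is unit, so w = False.
The clause (s) is unit, so s = True.
All clauses are satisfied.

p=False; q=True; r=False; s=True; t=False; u=False; v=True; w=False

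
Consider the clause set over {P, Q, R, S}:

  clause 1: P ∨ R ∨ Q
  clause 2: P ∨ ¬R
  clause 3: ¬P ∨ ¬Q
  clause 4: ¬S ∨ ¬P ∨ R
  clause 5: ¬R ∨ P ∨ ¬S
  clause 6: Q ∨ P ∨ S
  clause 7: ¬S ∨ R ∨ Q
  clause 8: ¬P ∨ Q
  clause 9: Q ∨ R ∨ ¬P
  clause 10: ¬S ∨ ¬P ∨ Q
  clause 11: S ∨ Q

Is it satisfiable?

Yes

Try P = False.
(¬R) alone gives R = False.
(Q) alone gives Q = True.
No clause remains; S is free.
A satisfying assignment: P=False; Q=True; R=False; S=False.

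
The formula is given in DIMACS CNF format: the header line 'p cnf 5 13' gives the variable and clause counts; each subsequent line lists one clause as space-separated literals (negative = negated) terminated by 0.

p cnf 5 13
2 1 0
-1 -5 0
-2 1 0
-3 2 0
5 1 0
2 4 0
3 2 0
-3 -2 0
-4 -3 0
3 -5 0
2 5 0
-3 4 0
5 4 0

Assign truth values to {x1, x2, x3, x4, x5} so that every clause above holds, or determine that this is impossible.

Case x2 = True:
Unit clause (x1) forces x1 = True.
Unit clause (¬x5) forces x5 = False.
Unit clause (¬x3) forces x3 = False.
Unit clause (x4) forces x4 = True.
Every clause now holds.

x1 ↦ True, x2 ↦ True, x3 ↦ False, x4 ↦ True, x5 ↦ False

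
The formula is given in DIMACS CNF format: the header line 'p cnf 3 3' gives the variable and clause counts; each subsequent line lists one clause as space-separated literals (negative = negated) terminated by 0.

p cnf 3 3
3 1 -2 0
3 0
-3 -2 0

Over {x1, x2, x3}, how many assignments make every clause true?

2

There are 2^3 = 8 truth assignments over (x1, x2, x3).
Check each against the 3 clauses (columns in the order x1, x2, x3):
  F F F  ✗ fails (x3)
  F F T  ✓ satisfies all
  F T F  ✗ fails (x3 ∨ x1 ∨ ¬x2)
  F T T  ✗ fails (¬x3 ∨ ¬x2)
  T F F  ✗ fails (x3)
  T F T  ✓ satisfies all
  T T F  ✗ fails (x3)
  T T T  ✗ fails (¬x3 ∨ ¬x2)
2 of the 8 rows are models.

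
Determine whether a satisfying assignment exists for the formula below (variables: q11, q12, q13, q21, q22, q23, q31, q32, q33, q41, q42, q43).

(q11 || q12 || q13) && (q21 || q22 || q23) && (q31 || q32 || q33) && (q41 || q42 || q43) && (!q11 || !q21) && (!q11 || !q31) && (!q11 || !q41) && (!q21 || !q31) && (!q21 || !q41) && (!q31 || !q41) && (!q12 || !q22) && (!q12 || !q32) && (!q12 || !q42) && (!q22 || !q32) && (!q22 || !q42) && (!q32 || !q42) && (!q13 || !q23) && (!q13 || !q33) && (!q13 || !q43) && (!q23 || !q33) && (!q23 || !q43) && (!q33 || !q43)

Case q11 = false:
Case q12 = true:
Unit clause (!q22) forces q22 = false.
Unit clause (!q32) forces q32 = false.
Unit clause (!q42) forces q42 = false.
Case q21 = true:
Unit clause (!q31) forces q31 = false.
Unit clause (q33) forces q33 = true.
Unit clause (!q41) forces q41 = false.
Unit clause (q43) forces q43 = true.
But (!q43) is also a unit clause — contradiction.
That branch fails; take q21 = false instead.
Unit clause (q23) forces q23 = true.
Unit clause (!q13) forces q13 = false.
Unit clause (!q33) forces q33 = false.
Unit clause (q31) forces q31 = true.
Unit clause (!q41) forces q41 = false.
Unit clause (q43) forces q43 = true.
But (!q43) is also a unit clause — contradiction.
Either choice for q21 ends in contradiction.
That branch fails; take q12 = false instead.
Unit clause (q13) forces q13 = true.
Unit clause (!q23) forces q23 = false.
Unit clause (!q33) forces q33 = false.
Unit clause (!q43) forces q43 = false.
Case q21 = true:
Unit clause (!q31) forces q31 = false.
Unit clause (q32) forces q32 = true.
Unit clause (!q41) forces q41 = false.
Unit clause (q42) forces q42 = true.
But (!q42) is also a unit clause — contradiction.
That branch fails; take q21 = false instead.
Unit clause (q22) forces q22 = true.
Unit clause (!q32) forces q32 = false.
Unit clause (q31) forces q31 = true.
Unit clause (!q41) forces q41 = false.
Unit clause (q42) forces q42 = true.
But (!q42) is also a unit clause — contradiction.
Either choice for q21 ends in contradiction.
Either choice for q12 ends in contradiction.
That branch fails; take q11 = true instead.
Unit clause (!q21) forces q21 = false.
Unit clause (!q31) forces q31 = false.
Unit clause (!q41) forces q41 = false.
Case q22 = true:
Unit clause (!q12) forces q12 = false.
Unit clause (!q32) forces q32 = false.
Unit clause (q33) forces q33 = true.
Unit clause (!q42) forces q42 = false.
Unit clause (q43) forces q43 = true.
But (!q43) is also a unit clause — contradiction.
That branch fails; take q22 = false instead.
Unit clause (q23) forces q23 = true.
Unit clause (!q13) forces q13 = false.
Unit clause (!q33) forces q33 = false.
Unit clause (q32) forces q32 = true.
Unit clause (!q12) forces q12 = false.
Unit clause (!q42) forces q42 = false.
Unit clause (q43) forces q43 = true.
But (!q43) is also a unit clause — contradiction.
Either choice for q22 ends in contradiction.
Either choice for q11 ends in contradiction.
No assignment satisfies every clause.

No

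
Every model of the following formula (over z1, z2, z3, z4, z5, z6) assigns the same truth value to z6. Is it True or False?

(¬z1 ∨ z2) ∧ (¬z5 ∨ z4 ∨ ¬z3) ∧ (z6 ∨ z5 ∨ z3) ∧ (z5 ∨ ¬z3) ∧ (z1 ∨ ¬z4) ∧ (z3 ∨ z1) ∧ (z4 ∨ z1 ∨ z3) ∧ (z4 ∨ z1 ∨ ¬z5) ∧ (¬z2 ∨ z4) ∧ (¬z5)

True

Suppose z6 = False.
From the singleton clause (¬z5), z5 = False.
From the singleton clause (z3), z3 = True.
But (¬z3) is also a unit clause — contradiction.
So every satisfying assignment has z6 = True.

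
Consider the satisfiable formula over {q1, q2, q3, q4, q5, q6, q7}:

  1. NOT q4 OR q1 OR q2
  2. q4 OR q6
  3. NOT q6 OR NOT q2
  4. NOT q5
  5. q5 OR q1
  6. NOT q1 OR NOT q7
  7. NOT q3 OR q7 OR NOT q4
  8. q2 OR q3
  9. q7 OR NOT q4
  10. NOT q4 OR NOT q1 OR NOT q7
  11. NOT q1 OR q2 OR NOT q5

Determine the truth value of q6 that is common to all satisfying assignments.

Suppose q6 = false.
(q4) alone gives q4 = true.
(NOT q5) alone gives q5 = false.
(q1) alone gives q1 = true.
(NOT q7) alone gives q7 = false.
Now (q7) is unsatisfied and unit — conflict.
So every satisfying assignment has q6 = True.

True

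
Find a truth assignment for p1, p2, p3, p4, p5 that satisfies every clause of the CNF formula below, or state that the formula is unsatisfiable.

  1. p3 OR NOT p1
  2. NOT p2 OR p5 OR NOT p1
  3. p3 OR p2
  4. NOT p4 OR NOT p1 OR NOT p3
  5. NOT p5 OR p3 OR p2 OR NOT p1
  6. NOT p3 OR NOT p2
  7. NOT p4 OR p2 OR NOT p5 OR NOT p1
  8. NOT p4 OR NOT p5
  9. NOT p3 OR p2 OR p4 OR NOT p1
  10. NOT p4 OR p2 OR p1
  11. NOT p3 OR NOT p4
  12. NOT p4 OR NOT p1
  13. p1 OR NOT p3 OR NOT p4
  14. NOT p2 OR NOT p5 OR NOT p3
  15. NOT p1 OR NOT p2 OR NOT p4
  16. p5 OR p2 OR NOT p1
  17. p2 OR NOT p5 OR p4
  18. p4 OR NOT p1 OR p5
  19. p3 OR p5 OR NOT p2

Suppose p3 = true.
From the singleton clause (NOT p2), p2 = false.
From the singleton clause (NOT p4), p4 = false.
From the singleton clause (NOT p1), p1 = false.
From the singleton clause (NOT p5), p5 = false.
This assignment satisfies each clause.

p1=false,  p2=false,  p3=true,  p4=false,  p5=false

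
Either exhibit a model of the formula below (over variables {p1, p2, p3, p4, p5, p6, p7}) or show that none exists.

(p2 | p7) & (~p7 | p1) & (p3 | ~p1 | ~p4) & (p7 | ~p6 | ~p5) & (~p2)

p1: 1,  p2: 0,  p3: 1,  p4: 0,  p5: 1,  p6: 0,  p7: 1

(~p2) alone gives p2 = 0.
(p7) alone gives p7 = 1.
(p1) alone gives p1 = 1.
Suppose p3 = 1.
All clauses hold; p4, p5, p6 can take either value.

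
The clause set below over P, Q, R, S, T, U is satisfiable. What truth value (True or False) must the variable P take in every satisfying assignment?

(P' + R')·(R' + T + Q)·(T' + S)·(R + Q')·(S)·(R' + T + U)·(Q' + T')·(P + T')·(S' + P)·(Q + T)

True

Suppose P = 0.
From the singleton clause (S), S = 1.
That conflicts with the unit clause (S').
So every satisfying assignment has P = True.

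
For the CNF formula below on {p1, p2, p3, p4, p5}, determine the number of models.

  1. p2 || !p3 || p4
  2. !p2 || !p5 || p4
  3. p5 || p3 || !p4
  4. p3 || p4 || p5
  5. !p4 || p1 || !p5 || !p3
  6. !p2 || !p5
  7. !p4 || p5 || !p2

9

There are 2^5 = 32 truth assignments over (p1, p2, p3, p4, p5).
Split on p3. With p3 = true, the clauses containing p3 are satisfied and !p3 drops from the rest; 5 of the 2^4 = 16 assignments to the other variables satisfy what remains.
With p3 = false, by the same count on the reduced clause set, 4 assignments work.
Total: 5 + 4 = 9.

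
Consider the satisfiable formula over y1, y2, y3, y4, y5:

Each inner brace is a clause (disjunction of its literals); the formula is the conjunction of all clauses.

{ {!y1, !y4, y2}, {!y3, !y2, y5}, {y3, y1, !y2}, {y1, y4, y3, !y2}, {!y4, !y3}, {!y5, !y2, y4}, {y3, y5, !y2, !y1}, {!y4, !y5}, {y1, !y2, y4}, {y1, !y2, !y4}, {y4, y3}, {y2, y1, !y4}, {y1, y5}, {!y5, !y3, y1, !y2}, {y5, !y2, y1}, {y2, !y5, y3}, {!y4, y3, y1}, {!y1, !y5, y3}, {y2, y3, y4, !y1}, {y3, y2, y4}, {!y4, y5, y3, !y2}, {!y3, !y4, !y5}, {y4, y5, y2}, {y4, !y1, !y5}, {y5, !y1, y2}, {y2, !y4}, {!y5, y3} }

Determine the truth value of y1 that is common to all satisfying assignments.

False

Suppose y1 = true.
Suppose y4 = false.
(y3) alone gives y3 = true.
(!y5) alone gives y5 = false.
(!y2) alone gives y2 = false.
Now (y2) is unsatisfied and unit — conflict.
Backtrack on y4: now try y4 = true.
(y2) alone gives y2 = true.
(!y3) alone gives y3 = false.
(y5) alone gives y5 = true.
Now (!y5) is unsatisfied and unit — conflict.
Neither y4 = true nor y4 = false works.
So every satisfying assignment has y1 = False.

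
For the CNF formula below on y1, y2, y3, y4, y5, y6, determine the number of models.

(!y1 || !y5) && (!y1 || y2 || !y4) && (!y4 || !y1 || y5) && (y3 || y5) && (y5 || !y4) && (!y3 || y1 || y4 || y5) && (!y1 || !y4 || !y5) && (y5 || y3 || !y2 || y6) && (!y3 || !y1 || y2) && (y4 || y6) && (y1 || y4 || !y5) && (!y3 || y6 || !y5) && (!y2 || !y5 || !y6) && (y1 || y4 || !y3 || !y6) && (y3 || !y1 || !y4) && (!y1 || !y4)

5

There are 2^6 = 64 truth assignments over (y1, y2, y3, y4, y5, y6).
Split on y3. With y3 = true, the clauses containing y3 are satisfied and !y3 drops from the rest; 2 of the 2^5 = 32 assignments to the other variables satisfy what remains.
With y3 = false, by the same count on the reduced clause set, 3 assignments work.
(One model: y1=F, y2=F, y3=F, y4=T, y5=T, y6=F.)
Total: 2 + 3 = 5.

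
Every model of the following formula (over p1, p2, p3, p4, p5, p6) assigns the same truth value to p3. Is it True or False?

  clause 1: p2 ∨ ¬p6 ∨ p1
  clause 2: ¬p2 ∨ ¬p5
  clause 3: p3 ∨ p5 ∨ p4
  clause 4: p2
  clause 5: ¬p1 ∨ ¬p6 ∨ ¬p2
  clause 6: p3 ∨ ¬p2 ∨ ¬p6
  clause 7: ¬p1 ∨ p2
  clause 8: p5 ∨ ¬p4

Suppose p3 = False.
From the singleton clause (p2), p2 = True.
From the singleton clause (¬p5), p5 = False.
From the singleton clause (p4), p4 = True.
But (¬p4) is also a unit clause — contradiction.
So every satisfying assignment has p3 = True.

True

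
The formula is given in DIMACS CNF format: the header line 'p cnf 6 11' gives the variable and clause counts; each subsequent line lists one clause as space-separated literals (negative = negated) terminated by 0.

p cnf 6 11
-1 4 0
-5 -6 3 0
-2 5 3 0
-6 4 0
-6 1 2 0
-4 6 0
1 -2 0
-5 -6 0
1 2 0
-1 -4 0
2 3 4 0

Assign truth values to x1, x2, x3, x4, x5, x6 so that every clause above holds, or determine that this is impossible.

Suppose x1 = False.
(¬x2) alone gives x2 = False.
That conflicts with the unit clause (x2).
Backtrack on x1: now try x1 = True.
(x4) alone gives x4 = True.
That conflicts with the unit clause (¬x4).
Both values of x1 lead to a conflict.

UNSATISFIABLE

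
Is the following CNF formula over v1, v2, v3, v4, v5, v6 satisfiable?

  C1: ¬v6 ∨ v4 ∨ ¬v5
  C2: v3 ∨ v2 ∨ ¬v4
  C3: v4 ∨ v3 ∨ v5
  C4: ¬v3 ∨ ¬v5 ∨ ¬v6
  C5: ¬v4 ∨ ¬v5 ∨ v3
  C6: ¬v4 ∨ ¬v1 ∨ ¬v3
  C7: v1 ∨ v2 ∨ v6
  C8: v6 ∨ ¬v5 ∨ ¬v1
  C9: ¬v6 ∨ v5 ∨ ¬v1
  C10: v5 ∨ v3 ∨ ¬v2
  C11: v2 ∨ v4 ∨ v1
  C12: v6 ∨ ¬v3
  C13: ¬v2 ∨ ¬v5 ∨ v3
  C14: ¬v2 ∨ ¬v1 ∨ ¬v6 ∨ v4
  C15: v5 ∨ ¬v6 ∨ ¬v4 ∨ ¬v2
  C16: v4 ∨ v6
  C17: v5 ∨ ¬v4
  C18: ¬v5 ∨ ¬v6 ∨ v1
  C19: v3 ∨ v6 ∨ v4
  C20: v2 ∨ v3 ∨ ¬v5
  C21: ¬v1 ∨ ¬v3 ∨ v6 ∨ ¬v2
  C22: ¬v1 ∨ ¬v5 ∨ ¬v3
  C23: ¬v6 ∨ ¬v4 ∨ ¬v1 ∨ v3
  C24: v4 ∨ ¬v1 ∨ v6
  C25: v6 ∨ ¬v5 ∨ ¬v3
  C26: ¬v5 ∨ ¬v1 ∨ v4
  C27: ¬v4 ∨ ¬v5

Satisfiable

Case v6 = True:
Case v4 = False:
(¬v5) alone gives v5 = False.
(v3) alone gives v3 = True.
(¬v1) alone gives v1 = False.
(v2) alone gives v2 = True.
Every clause now holds.
A satisfying assignment: v1 ↦ False; v2 ↦ True; v3 ↦ True; v4 ↦ False; v5 ↦ False; v6 ↦ True.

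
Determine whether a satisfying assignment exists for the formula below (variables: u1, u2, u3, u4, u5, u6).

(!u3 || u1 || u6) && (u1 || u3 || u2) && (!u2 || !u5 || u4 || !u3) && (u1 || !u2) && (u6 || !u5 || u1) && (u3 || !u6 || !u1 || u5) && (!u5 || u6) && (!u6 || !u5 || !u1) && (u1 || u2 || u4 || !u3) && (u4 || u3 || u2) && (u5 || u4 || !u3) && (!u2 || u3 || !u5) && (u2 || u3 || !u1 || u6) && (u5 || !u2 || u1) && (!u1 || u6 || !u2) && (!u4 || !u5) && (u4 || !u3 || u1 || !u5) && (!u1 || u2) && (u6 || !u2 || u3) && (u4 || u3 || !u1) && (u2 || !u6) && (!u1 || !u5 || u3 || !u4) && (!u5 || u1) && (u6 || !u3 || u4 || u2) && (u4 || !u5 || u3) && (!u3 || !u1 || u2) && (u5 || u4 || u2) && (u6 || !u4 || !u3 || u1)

Branch on u1: set u1 = true.
(u2) alone gives u2 = true.
(u6) alone gives u6 = true.
(!u5) alone gives u5 = false.
(u3) alone gives u3 = true.
(u4) alone gives u4 = true.
This assignment satisfies each clause.
A satisfying assignment: u1: true; u2: true; u3: true; u4: true; u5: false; u6: true.

Yes, satisfiable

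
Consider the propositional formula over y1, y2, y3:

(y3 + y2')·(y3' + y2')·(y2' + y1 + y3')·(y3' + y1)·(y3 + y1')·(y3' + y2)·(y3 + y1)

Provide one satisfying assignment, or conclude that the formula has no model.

UNSATISFIABLE

Suppose y3 = 1.
From the singleton clause (y2'), y2 = 0.
But (y2) is also a unit clause — contradiction.
That branch fails; take y3 = 0 instead.
From the singleton clause (y2'), y2 = 0.
From the singleton clause (y1'), y1 = 0.
But (y1) is also a unit clause — contradiction.
Both values of y3 lead to a conflict.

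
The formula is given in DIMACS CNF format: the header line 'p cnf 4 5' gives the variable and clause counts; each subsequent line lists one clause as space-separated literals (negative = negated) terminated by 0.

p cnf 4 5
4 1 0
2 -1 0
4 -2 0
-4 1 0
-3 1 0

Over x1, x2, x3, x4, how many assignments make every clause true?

There are 2^4 = 16 truth assignments over (x1, x2, x3, x4).
Check each against the 5 clauses (columns in the order x1, x2, x3, x4):
  F F F F  ✗ fails (x4 ∨ x1)
  F F F T  ✗ fails (¬x4 ∨ x1)
  F F T F  ✗ fails (x4 ∨ x1)
  F F T T  ✗ fails (¬x4 ∨ x1)
  F T F F  ✗ fails (x4 ∨ x1)
  F T F T  ✗ fails (¬x4 ∨ x1)
  F T T F  ✗ fails (x4 ∨ x1)
  F T T T  ✗ fails (¬x4 ∨ x1)
  T F F F  ✗ fails (x2 ∨ ¬x1)
  T F F T  ✗ fails (x2 ∨ ¬x1)
  T F T F  ✗ fails (x2 ∨ ¬x1)
  T F T T  ✗ fails (x2 ∨ ¬x1)
  T T F F  ✗ fails (x4 ∨ ¬x2)
  T T F T  ✓ satisfies all
  T T T F  ✗ fails (x4 ∨ ¬x2)
  T T T T  ✓ satisfies all
2 of the 16 rows are models.

2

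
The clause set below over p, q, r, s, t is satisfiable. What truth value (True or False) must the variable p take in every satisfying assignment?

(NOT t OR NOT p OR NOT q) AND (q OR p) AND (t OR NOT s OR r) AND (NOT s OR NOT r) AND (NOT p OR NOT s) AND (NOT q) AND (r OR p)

Suppose p = false.
Unit clause (q) forces q = true.
But (NOT q) is also a unit clause — contradiction.
So every satisfying assignment has p = True.

True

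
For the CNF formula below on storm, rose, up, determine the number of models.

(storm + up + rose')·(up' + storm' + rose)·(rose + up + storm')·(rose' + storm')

There are 2^3 = 8 truth assignments over (storm, rose, up).
Check each against the 4 clauses (columns in the order storm, rose, up):
  F F F  ✓ satisfies all
  F F T  ✓ satisfies all
  F T F  ✗ fails (storm + up + rose')
  F T T  ✓ satisfies all
  T F F  ✗ fails (rose + up + storm')
  T F T  ✗ fails (up' + storm' + rose)
  T T F  ✗ fails (rose' + storm')
  T T T  ✗ fails (rose' + storm')
3 of the 8 rows are models.

3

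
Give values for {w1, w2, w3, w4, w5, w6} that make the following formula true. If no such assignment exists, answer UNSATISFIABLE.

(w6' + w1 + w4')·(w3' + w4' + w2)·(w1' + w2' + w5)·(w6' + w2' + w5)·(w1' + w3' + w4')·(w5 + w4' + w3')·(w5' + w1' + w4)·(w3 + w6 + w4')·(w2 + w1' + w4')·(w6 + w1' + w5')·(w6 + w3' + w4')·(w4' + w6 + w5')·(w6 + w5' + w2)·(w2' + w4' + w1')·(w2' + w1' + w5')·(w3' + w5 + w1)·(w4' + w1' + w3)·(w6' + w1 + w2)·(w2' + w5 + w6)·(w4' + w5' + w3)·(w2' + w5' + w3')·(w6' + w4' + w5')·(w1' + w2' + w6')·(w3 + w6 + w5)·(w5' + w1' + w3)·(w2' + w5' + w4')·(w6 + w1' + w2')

Try w6 = 0.
Try w3 = 1.
(w4') alone gives w4 = 0.
Try w5 = 0.
(w1) alone gives w1 = 1.
(w2') alone gives w2 = 0.
Every clause now holds.

w1: 1; w2: 0; w3: 1; w4: 0; w5: 0; w6: 0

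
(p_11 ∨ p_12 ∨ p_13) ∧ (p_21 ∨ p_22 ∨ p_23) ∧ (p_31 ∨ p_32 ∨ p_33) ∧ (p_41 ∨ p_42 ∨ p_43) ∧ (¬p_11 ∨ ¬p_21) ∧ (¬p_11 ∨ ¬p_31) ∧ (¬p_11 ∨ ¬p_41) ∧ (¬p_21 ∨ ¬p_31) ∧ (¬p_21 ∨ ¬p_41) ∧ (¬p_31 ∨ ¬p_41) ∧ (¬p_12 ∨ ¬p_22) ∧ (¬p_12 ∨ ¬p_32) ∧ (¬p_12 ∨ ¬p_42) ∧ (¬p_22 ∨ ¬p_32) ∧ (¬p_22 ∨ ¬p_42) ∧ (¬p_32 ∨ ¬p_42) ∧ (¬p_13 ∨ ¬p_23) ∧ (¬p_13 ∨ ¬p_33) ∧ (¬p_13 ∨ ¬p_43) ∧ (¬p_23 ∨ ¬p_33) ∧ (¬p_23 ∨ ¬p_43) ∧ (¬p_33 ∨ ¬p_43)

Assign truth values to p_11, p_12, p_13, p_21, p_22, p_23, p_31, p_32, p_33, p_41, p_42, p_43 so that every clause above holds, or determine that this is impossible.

UNSATISFIABLE

Try p_11 = False.
Try p_12 = True.
(¬p_22) alone gives p_22 = False.
(¬p_32) alone gives p_32 = False.
(¬p_42) alone gives p_42 = False.
Try p_21 = True.
(¬p_31) alone gives p_31 = False.
(p_33) alone gives p_33 = True.
(¬p_41) alone gives p_41 = False.
(p_43) alone gives p_43 = True.
Now (¬p_43) is unsatisfied and unit — conflict.
Undo p_21 and try p_21 = False.
(p_23) alone gives p_23 = True.
(¬p_13) alone gives p_13 = False.
(¬p_33) alone gives p_33 = False.
(p_31) alone gives p_31 = True.
(¬p_41) alone gives p_41 = False.
(p_43) alone gives p_43 = True.
Now (¬p_43) is unsatisfied and unit — conflict.
Neither p_21 = True nor p_21 = False works.
Undo p_12 and try p_12 = False.
(p_13) alone gives p_13 = True.
(¬p_23) alone gives p_23 = False.
(¬p_33) alone gives p_33 = False.
(¬p_43) alone gives p_43 = False.
Try p_21 = True.
(¬p_31) alone gives p_31 = False.
(p_32) alone gives p_32 = True.
(¬p_41) alone gives p_41 = False.
(p_42) alone gives p_42 = True.
Now (¬p_42) is unsatisfied and unit — conflict.
Undo p_21 and try p_21 = False.
(p_22) alone gives p_22 = True.
(¬p_32) alone gives p_32 = False.
(p_31) alone gives p_31 = True.
(¬p_41) alone gives p_41 = False.
(p_42) alone gives p_42 = True.
Now (¬p_42) is unsatisfied and unit — conflict.
Neither p_21 = True nor p_21 = False works.
Neither p_12 = True nor p_12 = False works.
Undo p_11 and try p_11 = True.
(¬p_21) alone gives p_21 = False.
(¬p_31) alone gives p_31 = False.
(¬p_41) alone gives p_41 = False.
Try p_22 = True.
(¬p_12) alone gives p_12 = False.
(¬p_32) alone gives p_32 = False.
(p_33) alone gives p_33 = True.
(¬p_42) alone gives p_42 = False.
(p_43) alone gives p_43 = True.
Now (¬p_43) is unsatisfied and unit — conflict.
Undo p_22 and try p_22 = False.
(p_23) alone gives p_23 = True.
(¬p_13) alone gives p_13 = False.
(¬p_33) alone gives p_33 = False.
(p_32) alone gives p_32 = True.
(¬p_12) alone gives p_12 = False.
(¬p_42) alone gives p_42 = False.
(p_43) alone gives p_43 = True.
Now (¬p_43) is unsatisfied and unit — conflict.
Neither p_22 = True nor p_22 = False works.
Neither p_11 = True nor p_11 = False works.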